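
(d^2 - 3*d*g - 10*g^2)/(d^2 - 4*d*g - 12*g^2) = (d - 5*g)/(d - 6*g)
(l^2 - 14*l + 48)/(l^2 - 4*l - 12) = (l - 8)/(l + 2)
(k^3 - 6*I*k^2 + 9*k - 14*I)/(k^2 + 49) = (k^2 + I*k + 2)/(k + 7*I)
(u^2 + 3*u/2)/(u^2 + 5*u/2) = (2*u + 3)/(2*u + 5)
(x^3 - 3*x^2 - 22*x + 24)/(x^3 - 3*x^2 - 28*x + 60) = (x^2 + 3*x - 4)/(x^2 + 3*x - 10)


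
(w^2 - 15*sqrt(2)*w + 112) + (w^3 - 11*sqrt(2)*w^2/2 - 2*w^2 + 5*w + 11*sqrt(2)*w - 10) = w^3 - 11*sqrt(2)*w^2/2 - w^2 - 4*sqrt(2)*w + 5*w + 102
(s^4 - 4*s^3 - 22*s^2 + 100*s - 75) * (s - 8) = s^5 - 12*s^4 + 10*s^3 + 276*s^2 - 875*s + 600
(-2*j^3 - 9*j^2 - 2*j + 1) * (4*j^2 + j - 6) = -8*j^5 - 38*j^4 - 5*j^3 + 56*j^2 + 13*j - 6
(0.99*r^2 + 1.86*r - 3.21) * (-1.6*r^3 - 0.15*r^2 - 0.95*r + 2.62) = -1.584*r^5 - 3.1245*r^4 + 3.9165*r^3 + 1.3083*r^2 + 7.9227*r - 8.4102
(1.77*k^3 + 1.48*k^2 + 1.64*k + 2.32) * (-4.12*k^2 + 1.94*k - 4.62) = -7.2924*k^5 - 2.6638*k^4 - 12.063*k^3 - 13.2144*k^2 - 3.076*k - 10.7184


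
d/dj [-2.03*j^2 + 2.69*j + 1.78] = 2.69 - 4.06*j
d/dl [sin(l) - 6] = cos(l)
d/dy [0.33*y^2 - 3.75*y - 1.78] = 0.66*y - 3.75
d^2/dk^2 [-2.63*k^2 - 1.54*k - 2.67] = -5.26000000000000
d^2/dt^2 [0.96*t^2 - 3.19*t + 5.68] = 1.92000000000000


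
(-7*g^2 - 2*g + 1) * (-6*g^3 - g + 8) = 42*g^5 + 12*g^4 + g^3 - 54*g^2 - 17*g + 8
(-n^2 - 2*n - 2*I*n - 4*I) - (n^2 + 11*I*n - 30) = -2*n^2 - 2*n - 13*I*n + 30 - 4*I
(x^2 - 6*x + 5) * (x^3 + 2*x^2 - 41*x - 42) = x^5 - 4*x^4 - 48*x^3 + 214*x^2 + 47*x - 210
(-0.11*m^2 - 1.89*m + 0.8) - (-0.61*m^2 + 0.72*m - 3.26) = 0.5*m^2 - 2.61*m + 4.06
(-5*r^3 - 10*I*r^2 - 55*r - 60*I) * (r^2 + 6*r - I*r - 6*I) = -5*r^5 - 30*r^4 - 5*I*r^4 - 65*r^3 - 30*I*r^3 - 390*r^2 - 5*I*r^2 - 60*r - 30*I*r - 360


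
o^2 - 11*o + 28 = (o - 7)*(o - 4)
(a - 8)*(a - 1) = a^2 - 9*a + 8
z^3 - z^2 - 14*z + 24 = (z - 3)*(z - 2)*(z + 4)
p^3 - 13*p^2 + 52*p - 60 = (p - 6)*(p - 5)*(p - 2)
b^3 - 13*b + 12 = (b - 3)*(b - 1)*(b + 4)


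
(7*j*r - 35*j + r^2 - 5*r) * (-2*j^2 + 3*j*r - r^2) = -14*j^3*r + 70*j^3 + 19*j^2*r^2 - 95*j^2*r - 4*j*r^3 + 20*j*r^2 - r^4 + 5*r^3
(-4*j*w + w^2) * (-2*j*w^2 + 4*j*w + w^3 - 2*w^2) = 8*j^2*w^3 - 16*j^2*w^2 - 6*j*w^4 + 12*j*w^3 + w^5 - 2*w^4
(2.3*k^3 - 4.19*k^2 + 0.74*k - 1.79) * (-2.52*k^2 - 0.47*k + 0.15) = -5.796*k^5 + 9.4778*k^4 + 0.4495*k^3 + 3.5345*k^2 + 0.9523*k - 0.2685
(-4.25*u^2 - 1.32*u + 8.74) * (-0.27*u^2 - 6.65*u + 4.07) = 1.1475*u^4 + 28.6189*u^3 - 10.8793*u^2 - 63.4934*u + 35.5718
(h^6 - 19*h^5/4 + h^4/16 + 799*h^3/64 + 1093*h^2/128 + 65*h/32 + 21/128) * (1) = h^6 - 19*h^5/4 + h^4/16 + 799*h^3/64 + 1093*h^2/128 + 65*h/32 + 21/128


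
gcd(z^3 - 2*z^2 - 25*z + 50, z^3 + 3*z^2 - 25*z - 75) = z^2 - 25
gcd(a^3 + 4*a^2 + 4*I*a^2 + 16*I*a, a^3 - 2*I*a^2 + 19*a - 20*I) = a + 4*I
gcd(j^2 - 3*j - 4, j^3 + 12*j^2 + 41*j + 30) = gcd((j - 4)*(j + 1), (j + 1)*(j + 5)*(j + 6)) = j + 1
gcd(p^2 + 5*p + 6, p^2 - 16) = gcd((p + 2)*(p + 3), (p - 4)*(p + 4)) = 1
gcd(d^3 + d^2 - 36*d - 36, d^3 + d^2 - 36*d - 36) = d^3 + d^2 - 36*d - 36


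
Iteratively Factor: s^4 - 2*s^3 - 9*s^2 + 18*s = (s)*(s^3 - 2*s^2 - 9*s + 18) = s*(s - 3)*(s^2 + s - 6) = s*(s - 3)*(s + 3)*(s - 2)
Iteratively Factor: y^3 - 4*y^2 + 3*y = (y - 1)*(y^2 - 3*y) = (y - 3)*(y - 1)*(y)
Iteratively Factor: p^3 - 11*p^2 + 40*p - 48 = (p - 4)*(p^2 - 7*p + 12) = (p - 4)*(p - 3)*(p - 4)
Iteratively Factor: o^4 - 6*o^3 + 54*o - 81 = (o + 3)*(o^3 - 9*o^2 + 27*o - 27) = (o - 3)*(o + 3)*(o^2 - 6*o + 9) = (o - 3)^2*(o + 3)*(o - 3)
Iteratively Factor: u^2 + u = (u + 1)*(u)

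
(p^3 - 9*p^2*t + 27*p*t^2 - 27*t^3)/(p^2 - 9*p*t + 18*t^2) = (p^2 - 6*p*t + 9*t^2)/(p - 6*t)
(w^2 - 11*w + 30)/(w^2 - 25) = (w - 6)/(w + 5)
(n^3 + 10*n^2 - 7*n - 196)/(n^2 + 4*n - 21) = (n^2 + 3*n - 28)/(n - 3)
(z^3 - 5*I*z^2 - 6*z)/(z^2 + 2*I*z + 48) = z*(z^2 - 5*I*z - 6)/(z^2 + 2*I*z + 48)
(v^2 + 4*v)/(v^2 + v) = (v + 4)/(v + 1)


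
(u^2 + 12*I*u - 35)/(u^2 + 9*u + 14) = (u^2 + 12*I*u - 35)/(u^2 + 9*u + 14)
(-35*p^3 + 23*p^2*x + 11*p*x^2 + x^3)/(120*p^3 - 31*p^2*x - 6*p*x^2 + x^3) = (-7*p^2 + 6*p*x + x^2)/(24*p^2 - 11*p*x + x^2)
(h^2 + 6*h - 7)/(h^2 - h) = (h + 7)/h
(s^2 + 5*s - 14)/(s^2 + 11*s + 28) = (s - 2)/(s + 4)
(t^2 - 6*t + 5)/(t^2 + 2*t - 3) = (t - 5)/(t + 3)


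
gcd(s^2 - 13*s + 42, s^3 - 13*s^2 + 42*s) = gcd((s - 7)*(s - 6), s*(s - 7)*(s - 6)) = s^2 - 13*s + 42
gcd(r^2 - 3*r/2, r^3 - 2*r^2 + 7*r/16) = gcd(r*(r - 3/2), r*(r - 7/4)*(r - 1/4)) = r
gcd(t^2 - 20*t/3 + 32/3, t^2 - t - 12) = t - 4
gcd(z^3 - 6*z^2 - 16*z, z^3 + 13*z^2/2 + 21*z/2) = z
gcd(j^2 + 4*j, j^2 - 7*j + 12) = 1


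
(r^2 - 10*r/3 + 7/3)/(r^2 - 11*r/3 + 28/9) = 3*(r - 1)/(3*r - 4)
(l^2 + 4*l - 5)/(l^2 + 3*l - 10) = (l - 1)/(l - 2)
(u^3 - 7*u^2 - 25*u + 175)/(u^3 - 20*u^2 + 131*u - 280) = (u + 5)/(u - 8)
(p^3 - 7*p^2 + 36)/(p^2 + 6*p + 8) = (p^2 - 9*p + 18)/(p + 4)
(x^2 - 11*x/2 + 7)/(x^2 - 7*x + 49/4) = 2*(x - 2)/(2*x - 7)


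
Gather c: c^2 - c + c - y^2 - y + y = c^2 - y^2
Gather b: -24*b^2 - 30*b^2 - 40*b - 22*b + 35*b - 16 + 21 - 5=-54*b^2 - 27*b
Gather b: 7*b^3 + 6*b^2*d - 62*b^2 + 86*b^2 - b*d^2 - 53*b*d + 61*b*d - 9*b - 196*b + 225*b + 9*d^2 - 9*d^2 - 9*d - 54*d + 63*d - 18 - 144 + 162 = 7*b^3 + b^2*(6*d + 24) + b*(-d^2 + 8*d + 20)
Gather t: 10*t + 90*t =100*t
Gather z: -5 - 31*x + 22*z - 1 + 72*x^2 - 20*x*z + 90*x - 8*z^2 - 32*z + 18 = 72*x^2 + 59*x - 8*z^2 + z*(-20*x - 10) + 12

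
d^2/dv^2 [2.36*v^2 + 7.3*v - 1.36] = 4.72000000000000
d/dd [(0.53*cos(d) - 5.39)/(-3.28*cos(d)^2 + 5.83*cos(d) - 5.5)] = (-1.7384*cos(d)^2 + 35.3584*cos(d) - 28.5087)*sin(d)/(10.7584*cos(d)^4 - 38.2448*cos(d)^3 + 70.0689*cos(d)^2 - 64.13*cos(d) + 30.25)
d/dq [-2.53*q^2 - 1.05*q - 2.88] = -5.06*q - 1.05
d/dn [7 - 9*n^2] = -18*n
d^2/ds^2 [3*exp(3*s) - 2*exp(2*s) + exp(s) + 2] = (27*exp(2*s) - 8*exp(s) + 1)*exp(s)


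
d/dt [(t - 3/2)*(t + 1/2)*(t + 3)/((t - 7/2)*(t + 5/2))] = (16*t^4 - 32*t^3 - 392*t^2 - 488*t + 489)/(16*t^4 - 32*t^3 - 264*t^2 + 280*t + 1225)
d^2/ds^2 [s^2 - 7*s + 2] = 2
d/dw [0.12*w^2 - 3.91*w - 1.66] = 0.24*w - 3.91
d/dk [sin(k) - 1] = cos(k)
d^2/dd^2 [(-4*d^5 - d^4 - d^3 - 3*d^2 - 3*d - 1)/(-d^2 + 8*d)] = 2*(12*d^7 - 255*d^6 + 1512*d^5 + 192*d^4 + 91*d^3 + 3*d^2 - 24*d + 64)/(d^3*(d^3 - 24*d^2 + 192*d - 512))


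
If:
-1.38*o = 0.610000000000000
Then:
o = -0.44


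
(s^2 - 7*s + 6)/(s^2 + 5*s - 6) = (s - 6)/(s + 6)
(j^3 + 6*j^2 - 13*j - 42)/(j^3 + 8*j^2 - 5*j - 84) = (j + 2)/(j + 4)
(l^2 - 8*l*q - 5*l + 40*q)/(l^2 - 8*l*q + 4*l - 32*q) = (l - 5)/(l + 4)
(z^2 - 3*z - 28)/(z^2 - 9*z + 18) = (z^2 - 3*z - 28)/(z^2 - 9*z + 18)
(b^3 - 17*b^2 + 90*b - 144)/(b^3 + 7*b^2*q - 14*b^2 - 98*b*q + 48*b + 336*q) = (b - 3)/(b + 7*q)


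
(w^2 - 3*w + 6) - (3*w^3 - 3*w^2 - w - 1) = -3*w^3 + 4*w^2 - 2*w + 7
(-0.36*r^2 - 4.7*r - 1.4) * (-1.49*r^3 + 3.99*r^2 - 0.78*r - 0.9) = 0.5364*r^5 + 5.5666*r^4 - 16.3862*r^3 - 1.596*r^2 + 5.322*r + 1.26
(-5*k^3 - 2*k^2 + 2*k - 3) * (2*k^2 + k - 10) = -10*k^5 - 9*k^4 + 52*k^3 + 16*k^2 - 23*k + 30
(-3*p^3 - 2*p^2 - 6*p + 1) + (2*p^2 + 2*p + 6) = -3*p^3 - 4*p + 7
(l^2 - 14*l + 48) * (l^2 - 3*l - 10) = l^4 - 17*l^3 + 80*l^2 - 4*l - 480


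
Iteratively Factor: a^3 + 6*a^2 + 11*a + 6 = (a + 3)*(a^2 + 3*a + 2) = (a + 2)*(a + 3)*(a + 1)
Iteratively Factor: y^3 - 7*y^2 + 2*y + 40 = (y - 5)*(y^2 - 2*y - 8) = (y - 5)*(y - 4)*(y + 2)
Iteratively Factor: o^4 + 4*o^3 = (o)*(o^3 + 4*o^2) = o*(o + 4)*(o^2) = o^2*(o + 4)*(o)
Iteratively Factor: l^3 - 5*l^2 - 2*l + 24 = (l + 2)*(l^2 - 7*l + 12) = (l - 3)*(l + 2)*(l - 4)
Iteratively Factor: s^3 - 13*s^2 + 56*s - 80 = (s - 5)*(s^2 - 8*s + 16) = (s - 5)*(s - 4)*(s - 4)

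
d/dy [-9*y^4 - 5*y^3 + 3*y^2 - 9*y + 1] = -36*y^3 - 15*y^2 + 6*y - 9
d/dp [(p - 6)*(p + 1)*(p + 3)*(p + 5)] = 4*p^3 + 9*p^2 - 62*p - 123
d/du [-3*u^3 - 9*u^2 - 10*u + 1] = -9*u^2 - 18*u - 10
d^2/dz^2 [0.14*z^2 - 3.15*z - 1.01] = 0.280000000000000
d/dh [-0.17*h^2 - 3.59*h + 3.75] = -0.34*h - 3.59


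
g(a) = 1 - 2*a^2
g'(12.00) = -48.00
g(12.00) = -287.00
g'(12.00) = -48.00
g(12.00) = -287.00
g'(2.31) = -9.24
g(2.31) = -9.67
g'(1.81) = -7.24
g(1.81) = -5.55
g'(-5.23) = 20.92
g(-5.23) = -53.71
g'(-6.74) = 26.96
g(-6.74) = -89.86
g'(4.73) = -18.92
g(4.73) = -43.75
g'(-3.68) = 14.72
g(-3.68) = -26.08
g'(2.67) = -10.68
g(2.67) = -13.26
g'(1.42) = -5.68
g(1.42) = -3.03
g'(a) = -4*a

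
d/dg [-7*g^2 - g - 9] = -14*g - 1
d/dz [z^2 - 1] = 2*z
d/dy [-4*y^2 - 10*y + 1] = -8*y - 10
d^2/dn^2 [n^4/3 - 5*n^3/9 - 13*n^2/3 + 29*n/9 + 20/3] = 4*n^2 - 10*n/3 - 26/3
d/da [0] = 0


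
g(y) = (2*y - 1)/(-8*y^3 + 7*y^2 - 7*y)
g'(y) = (2*y - 1)*(24*y^2 - 14*y + 7)/(-8*y^3 + 7*y^2 - 7*y)^2 + 2/(-8*y^3 + 7*y^2 - 7*y) = (32*y^3 - 38*y^2 + 14*y - 7)/(y^2*(64*y^4 - 112*y^3 + 161*y^2 - 98*y + 49))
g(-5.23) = -0.01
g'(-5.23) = -0.00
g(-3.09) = -0.02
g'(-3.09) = -0.01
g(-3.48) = -0.02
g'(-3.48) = -0.01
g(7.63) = -0.00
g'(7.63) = 0.00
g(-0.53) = -0.30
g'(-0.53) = -0.63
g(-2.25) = -0.04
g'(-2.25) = -0.03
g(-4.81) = -0.01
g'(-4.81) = -0.00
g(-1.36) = -0.09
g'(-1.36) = -0.10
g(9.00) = 0.00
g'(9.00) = 0.00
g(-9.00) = 0.00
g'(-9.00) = 0.00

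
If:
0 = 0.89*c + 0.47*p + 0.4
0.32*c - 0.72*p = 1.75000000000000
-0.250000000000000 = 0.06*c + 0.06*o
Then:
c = 0.68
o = -4.84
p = -2.13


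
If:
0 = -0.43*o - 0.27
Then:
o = -0.63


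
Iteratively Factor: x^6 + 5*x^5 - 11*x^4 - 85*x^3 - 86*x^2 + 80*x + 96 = (x - 4)*(x^5 + 9*x^4 + 25*x^3 + 15*x^2 - 26*x - 24) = (x - 4)*(x + 3)*(x^4 + 6*x^3 + 7*x^2 - 6*x - 8) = (x - 4)*(x + 2)*(x + 3)*(x^3 + 4*x^2 - x - 4) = (x - 4)*(x + 2)*(x + 3)*(x + 4)*(x^2 - 1) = (x - 4)*(x - 1)*(x + 2)*(x + 3)*(x + 4)*(x + 1)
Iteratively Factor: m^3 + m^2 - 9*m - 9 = (m - 3)*(m^2 + 4*m + 3) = (m - 3)*(m + 3)*(m + 1)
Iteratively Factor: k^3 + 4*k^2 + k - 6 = (k + 3)*(k^2 + k - 2) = (k - 1)*(k + 3)*(k + 2)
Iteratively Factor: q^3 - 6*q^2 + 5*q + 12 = (q - 3)*(q^2 - 3*q - 4) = (q - 4)*(q - 3)*(q + 1)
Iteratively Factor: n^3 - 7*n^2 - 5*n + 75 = (n + 3)*(n^2 - 10*n + 25) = (n - 5)*(n + 3)*(n - 5)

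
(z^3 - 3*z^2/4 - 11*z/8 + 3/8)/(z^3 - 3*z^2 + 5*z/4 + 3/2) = (4*z^2 + 3*z - 1)/(2*(2*z^2 - 3*z - 2))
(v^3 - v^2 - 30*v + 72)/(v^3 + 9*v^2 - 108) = (v - 4)/(v + 6)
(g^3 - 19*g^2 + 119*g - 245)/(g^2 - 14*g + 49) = g - 5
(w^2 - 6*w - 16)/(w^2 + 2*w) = (w - 8)/w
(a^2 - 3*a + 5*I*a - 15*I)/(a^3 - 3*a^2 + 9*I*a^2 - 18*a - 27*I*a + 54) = (a + 5*I)/(a^2 + 9*I*a - 18)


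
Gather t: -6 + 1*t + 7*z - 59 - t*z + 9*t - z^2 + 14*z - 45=t*(10 - z) - z^2 + 21*z - 110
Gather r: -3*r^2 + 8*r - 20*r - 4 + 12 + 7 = -3*r^2 - 12*r + 15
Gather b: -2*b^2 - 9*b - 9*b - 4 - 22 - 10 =-2*b^2 - 18*b - 36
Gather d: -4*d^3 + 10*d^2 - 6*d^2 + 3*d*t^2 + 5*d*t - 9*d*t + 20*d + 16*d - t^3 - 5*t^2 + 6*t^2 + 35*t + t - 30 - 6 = -4*d^3 + 4*d^2 + d*(3*t^2 - 4*t + 36) - t^3 + t^2 + 36*t - 36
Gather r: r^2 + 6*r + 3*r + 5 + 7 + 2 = r^2 + 9*r + 14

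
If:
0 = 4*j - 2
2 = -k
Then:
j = 1/2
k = -2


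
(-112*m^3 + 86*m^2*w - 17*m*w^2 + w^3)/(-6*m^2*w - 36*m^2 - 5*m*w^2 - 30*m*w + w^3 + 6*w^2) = (112*m^3 - 86*m^2*w + 17*m*w^2 - w^3)/(6*m^2*w + 36*m^2 + 5*m*w^2 + 30*m*w - w^3 - 6*w^2)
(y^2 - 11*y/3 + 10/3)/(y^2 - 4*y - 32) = (-3*y^2 + 11*y - 10)/(3*(-y^2 + 4*y + 32))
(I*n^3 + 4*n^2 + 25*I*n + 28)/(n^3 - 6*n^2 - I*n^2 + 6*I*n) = (I*n^2 + 3*n + 28*I)/(n*(n - 6))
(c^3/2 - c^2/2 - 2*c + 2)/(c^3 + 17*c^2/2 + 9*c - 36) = (c^3 - c^2 - 4*c + 4)/(2*c^3 + 17*c^2 + 18*c - 72)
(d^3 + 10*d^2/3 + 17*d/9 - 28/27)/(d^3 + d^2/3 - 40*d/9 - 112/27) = (9*d^2 + 18*d - 7)/(9*d^2 - 9*d - 28)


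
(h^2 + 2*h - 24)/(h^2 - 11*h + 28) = (h + 6)/(h - 7)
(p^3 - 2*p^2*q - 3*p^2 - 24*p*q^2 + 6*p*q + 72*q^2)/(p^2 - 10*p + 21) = (p^2 - 2*p*q - 24*q^2)/(p - 7)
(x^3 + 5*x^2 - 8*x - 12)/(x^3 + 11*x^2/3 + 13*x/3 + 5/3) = 3*(x^2 + 4*x - 12)/(3*x^2 + 8*x + 5)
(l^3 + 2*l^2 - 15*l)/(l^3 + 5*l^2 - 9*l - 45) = l/(l + 3)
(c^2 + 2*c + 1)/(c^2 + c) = (c + 1)/c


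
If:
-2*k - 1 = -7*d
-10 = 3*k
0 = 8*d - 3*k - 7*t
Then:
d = -17/21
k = -10/3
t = 74/147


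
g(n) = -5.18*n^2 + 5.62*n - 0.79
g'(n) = 5.62 - 10.36*n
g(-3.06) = -66.49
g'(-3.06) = 37.32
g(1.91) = -8.95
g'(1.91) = -14.17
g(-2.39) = -43.81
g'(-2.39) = 30.38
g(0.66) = 0.66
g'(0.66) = -1.22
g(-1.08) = -12.90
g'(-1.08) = 16.81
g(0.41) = 0.64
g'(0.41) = 1.37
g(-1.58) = -22.60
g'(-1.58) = 21.99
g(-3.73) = -93.82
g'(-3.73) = 44.26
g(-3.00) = -64.27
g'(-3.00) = 36.70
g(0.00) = -0.79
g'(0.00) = 5.62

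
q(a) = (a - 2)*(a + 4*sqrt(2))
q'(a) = 2*a - 2 + 4*sqrt(2)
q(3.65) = 15.36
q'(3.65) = 10.96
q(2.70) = 5.85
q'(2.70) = 9.06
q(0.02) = -11.24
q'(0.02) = 3.70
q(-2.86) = -13.59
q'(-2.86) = -2.06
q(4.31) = 23.02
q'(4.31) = 12.28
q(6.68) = 57.74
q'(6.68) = 17.02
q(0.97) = -6.83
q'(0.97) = 5.60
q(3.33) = 11.95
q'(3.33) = 10.32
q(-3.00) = -13.28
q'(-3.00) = -2.34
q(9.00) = 102.60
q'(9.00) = 21.66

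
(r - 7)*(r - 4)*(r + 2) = r^3 - 9*r^2 + 6*r + 56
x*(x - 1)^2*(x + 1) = x^4 - x^3 - x^2 + x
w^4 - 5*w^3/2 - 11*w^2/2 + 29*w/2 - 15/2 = (w - 3)*(w - 1)^2*(w + 5/2)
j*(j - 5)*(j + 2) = j^3 - 3*j^2 - 10*j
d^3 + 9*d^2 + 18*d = d*(d + 3)*(d + 6)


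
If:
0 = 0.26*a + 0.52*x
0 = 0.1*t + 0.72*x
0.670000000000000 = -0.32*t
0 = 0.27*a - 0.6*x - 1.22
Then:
No Solution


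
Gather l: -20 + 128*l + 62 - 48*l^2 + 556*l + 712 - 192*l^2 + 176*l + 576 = -240*l^2 + 860*l + 1330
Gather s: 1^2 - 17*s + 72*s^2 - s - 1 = 72*s^2 - 18*s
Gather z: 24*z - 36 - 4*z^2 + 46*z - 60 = -4*z^2 + 70*z - 96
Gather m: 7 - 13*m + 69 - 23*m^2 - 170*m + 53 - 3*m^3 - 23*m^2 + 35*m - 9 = -3*m^3 - 46*m^2 - 148*m + 120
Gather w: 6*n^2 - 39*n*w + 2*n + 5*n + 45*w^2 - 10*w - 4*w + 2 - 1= 6*n^2 + 7*n + 45*w^2 + w*(-39*n - 14) + 1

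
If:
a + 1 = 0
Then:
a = -1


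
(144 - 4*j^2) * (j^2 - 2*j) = -4*j^4 + 8*j^3 + 144*j^2 - 288*j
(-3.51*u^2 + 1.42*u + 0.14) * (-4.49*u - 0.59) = 15.7599*u^3 - 4.3049*u^2 - 1.4664*u - 0.0826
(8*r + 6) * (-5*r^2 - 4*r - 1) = -40*r^3 - 62*r^2 - 32*r - 6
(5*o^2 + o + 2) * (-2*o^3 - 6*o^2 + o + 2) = -10*o^5 - 32*o^4 - 5*o^3 - o^2 + 4*o + 4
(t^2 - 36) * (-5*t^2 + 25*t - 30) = -5*t^4 + 25*t^3 + 150*t^2 - 900*t + 1080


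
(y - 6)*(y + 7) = y^2 + y - 42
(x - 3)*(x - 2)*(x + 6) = x^3 + x^2 - 24*x + 36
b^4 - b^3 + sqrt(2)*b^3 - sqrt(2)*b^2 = b^2*(b - 1)*(b + sqrt(2))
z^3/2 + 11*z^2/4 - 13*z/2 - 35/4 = (z/2 + 1/2)*(z - 5/2)*(z + 7)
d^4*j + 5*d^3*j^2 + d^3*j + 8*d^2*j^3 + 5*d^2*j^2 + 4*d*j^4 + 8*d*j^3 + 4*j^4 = (d + j)*(d + 2*j)^2*(d*j + j)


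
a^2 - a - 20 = (a - 5)*(a + 4)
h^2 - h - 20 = (h - 5)*(h + 4)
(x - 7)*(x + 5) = x^2 - 2*x - 35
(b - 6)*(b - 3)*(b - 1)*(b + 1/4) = b^4 - 39*b^3/4 + 49*b^2/2 - 45*b/4 - 9/2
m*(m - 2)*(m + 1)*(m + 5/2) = m^4 + 3*m^3/2 - 9*m^2/2 - 5*m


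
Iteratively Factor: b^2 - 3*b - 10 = (b - 5)*(b + 2)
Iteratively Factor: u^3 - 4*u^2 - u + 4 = (u - 4)*(u^2 - 1) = (u - 4)*(u + 1)*(u - 1)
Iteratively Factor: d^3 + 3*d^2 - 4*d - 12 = (d - 2)*(d^2 + 5*d + 6) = (d - 2)*(d + 2)*(d + 3)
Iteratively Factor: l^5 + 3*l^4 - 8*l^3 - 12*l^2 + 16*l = (l - 2)*(l^4 + 5*l^3 + 2*l^2 - 8*l) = l*(l - 2)*(l^3 + 5*l^2 + 2*l - 8) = l*(l - 2)*(l + 2)*(l^2 + 3*l - 4) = l*(l - 2)*(l + 2)*(l + 4)*(l - 1)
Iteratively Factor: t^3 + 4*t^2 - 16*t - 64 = (t + 4)*(t^2 - 16) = (t - 4)*(t + 4)*(t + 4)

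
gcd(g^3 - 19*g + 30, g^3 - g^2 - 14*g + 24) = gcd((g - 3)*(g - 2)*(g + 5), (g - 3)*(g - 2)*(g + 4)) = g^2 - 5*g + 6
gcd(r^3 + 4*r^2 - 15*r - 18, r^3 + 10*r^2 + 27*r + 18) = r^2 + 7*r + 6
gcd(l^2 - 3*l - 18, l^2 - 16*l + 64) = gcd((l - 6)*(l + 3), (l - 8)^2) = 1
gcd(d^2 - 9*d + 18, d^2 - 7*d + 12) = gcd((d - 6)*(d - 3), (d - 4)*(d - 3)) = d - 3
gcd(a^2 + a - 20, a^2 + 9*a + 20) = a + 5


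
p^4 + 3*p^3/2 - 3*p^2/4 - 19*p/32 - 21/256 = (p - 3/4)*(p + 1/4)^2*(p + 7/4)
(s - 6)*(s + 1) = s^2 - 5*s - 6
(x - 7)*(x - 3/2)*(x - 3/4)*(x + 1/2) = x^4 - 35*x^3/4 + 49*x^2/4 + 9*x/16 - 63/16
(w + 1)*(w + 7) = w^2 + 8*w + 7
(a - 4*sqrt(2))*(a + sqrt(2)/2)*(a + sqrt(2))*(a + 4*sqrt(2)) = a^4 + 3*sqrt(2)*a^3/2 - 31*a^2 - 48*sqrt(2)*a - 32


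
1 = 1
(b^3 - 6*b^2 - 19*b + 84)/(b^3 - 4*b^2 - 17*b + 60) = (b - 7)/(b - 5)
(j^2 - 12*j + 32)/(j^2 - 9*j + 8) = (j - 4)/(j - 1)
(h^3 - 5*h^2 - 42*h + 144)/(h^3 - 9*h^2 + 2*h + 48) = (h + 6)/(h + 2)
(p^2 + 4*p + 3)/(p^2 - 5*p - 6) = (p + 3)/(p - 6)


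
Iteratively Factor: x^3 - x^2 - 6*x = (x)*(x^2 - x - 6) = x*(x + 2)*(x - 3)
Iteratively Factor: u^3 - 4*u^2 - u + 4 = (u - 1)*(u^2 - 3*u - 4) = (u - 1)*(u + 1)*(u - 4)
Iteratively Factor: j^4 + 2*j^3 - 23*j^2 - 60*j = (j + 3)*(j^3 - j^2 - 20*j) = (j - 5)*(j + 3)*(j^2 + 4*j) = j*(j - 5)*(j + 3)*(j + 4)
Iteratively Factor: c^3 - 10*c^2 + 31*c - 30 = (c - 5)*(c^2 - 5*c + 6) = (c - 5)*(c - 3)*(c - 2)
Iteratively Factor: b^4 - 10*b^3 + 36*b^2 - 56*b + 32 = (b - 2)*(b^3 - 8*b^2 + 20*b - 16) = (b - 2)^2*(b^2 - 6*b + 8) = (b - 2)^3*(b - 4)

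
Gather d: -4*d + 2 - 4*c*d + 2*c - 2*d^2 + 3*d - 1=2*c - 2*d^2 + d*(-4*c - 1) + 1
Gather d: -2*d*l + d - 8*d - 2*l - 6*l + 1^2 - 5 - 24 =d*(-2*l - 7) - 8*l - 28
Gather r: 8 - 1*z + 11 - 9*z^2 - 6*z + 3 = -9*z^2 - 7*z + 22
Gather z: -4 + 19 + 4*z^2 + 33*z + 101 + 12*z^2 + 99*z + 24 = 16*z^2 + 132*z + 140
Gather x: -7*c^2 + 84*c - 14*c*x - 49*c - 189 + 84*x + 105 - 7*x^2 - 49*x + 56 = -7*c^2 + 35*c - 7*x^2 + x*(35 - 14*c) - 28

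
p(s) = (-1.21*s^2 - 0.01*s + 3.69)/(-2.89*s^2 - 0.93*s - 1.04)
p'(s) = (-2.42*s - 0.01)/(-2.89*s^2 - 0.93*s - 1.04) + (5.78*s + 0.93)*(-1.21*s^2 - 0.01*s + 3.69)/(-2.89*s^2 - 0.93*s - 1.04)^2 = (1.0964*s^2 + 23.845*s + 3.4421)/(8.3521*s^4 + 5.3754*s^3 + 6.8761*s^2 + 1.9344*s + 1.0816)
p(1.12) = -0.38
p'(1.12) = 0.97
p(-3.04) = 0.30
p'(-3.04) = -0.09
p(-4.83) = 0.38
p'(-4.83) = -0.02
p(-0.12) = -3.79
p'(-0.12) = 0.63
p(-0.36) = -3.28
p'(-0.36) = -4.29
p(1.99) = 0.08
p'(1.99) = 0.27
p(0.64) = -1.13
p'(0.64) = 2.41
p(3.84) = 0.30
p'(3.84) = 0.05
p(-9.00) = 0.42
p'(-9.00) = -0.00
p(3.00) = 0.24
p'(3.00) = 0.10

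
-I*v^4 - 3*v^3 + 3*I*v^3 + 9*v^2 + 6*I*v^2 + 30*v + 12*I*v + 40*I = (v - 5)*(v + 2)*(v - 4*I)*(-I*v + 1)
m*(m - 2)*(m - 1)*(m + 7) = m^4 + 4*m^3 - 19*m^2 + 14*m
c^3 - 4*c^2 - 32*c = c*(c - 8)*(c + 4)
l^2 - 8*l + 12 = (l - 6)*(l - 2)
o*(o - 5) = o^2 - 5*o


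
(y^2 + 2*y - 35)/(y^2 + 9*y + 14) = (y - 5)/(y + 2)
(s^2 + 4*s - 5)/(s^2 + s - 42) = (s^2 + 4*s - 5)/(s^2 + s - 42)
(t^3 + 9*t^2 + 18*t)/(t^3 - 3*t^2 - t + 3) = t*(t^2 + 9*t + 18)/(t^3 - 3*t^2 - t + 3)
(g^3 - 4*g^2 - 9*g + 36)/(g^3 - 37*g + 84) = (g + 3)/(g + 7)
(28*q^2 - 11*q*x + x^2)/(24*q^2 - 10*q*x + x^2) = (-7*q + x)/(-6*q + x)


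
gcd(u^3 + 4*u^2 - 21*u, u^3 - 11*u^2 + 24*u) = u^2 - 3*u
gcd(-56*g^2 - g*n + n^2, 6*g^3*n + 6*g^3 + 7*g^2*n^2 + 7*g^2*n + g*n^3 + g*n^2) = 1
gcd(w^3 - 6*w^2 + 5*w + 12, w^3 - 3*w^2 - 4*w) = w^2 - 3*w - 4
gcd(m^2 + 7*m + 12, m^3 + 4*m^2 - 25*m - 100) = m + 4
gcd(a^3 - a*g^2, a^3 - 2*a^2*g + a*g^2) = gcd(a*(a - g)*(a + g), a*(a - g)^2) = a^2 - a*g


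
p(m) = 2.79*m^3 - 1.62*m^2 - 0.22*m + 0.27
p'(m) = 8.37*m^2 - 3.24*m - 0.22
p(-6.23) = -735.87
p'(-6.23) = 344.83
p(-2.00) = -28.09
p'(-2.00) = 39.74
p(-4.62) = -308.42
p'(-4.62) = 193.40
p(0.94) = 0.95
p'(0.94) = 4.13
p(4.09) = 163.16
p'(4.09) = 126.54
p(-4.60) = -304.56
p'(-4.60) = 191.79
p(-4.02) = -206.28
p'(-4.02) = 148.07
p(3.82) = 131.31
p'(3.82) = 109.54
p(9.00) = 1900.98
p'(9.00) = 648.59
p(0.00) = 0.27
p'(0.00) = -0.22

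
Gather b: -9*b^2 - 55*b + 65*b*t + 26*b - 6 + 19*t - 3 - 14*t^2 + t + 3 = -9*b^2 + b*(65*t - 29) - 14*t^2 + 20*t - 6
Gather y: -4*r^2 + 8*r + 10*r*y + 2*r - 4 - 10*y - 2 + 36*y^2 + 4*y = -4*r^2 + 10*r + 36*y^2 + y*(10*r - 6) - 6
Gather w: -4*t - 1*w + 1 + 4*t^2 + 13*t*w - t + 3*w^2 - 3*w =4*t^2 - 5*t + 3*w^2 + w*(13*t - 4) + 1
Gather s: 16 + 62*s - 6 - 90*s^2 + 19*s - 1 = -90*s^2 + 81*s + 9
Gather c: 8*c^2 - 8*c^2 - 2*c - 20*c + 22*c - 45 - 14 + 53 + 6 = 0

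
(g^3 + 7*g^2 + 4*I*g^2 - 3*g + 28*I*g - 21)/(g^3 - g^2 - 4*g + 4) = (g^3 + g^2*(7 + 4*I) + g*(-3 + 28*I) - 21)/(g^3 - g^2 - 4*g + 4)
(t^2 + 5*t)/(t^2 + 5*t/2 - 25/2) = 2*t/(2*t - 5)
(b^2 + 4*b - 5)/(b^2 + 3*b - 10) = (b - 1)/(b - 2)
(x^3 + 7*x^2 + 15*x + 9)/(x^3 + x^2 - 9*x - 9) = (x + 3)/(x - 3)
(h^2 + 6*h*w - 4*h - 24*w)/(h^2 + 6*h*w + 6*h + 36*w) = (h - 4)/(h + 6)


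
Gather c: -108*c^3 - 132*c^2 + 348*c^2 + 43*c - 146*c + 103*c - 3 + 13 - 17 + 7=-108*c^3 + 216*c^2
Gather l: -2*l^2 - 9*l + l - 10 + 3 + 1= -2*l^2 - 8*l - 6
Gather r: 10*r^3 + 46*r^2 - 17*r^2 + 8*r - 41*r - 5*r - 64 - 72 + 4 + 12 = 10*r^3 + 29*r^2 - 38*r - 120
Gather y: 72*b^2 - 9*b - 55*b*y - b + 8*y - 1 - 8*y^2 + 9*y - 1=72*b^2 - 10*b - 8*y^2 + y*(17 - 55*b) - 2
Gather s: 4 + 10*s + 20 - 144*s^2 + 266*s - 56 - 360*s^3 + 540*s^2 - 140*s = -360*s^3 + 396*s^2 + 136*s - 32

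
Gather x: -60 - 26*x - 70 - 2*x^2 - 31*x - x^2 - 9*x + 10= -3*x^2 - 66*x - 120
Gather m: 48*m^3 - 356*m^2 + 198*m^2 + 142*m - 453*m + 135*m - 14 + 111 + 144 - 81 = 48*m^3 - 158*m^2 - 176*m + 160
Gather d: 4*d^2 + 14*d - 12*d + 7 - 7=4*d^2 + 2*d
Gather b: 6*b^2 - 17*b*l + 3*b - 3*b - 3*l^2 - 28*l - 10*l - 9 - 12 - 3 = 6*b^2 - 17*b*l - 3*l^2 - 38*l - 24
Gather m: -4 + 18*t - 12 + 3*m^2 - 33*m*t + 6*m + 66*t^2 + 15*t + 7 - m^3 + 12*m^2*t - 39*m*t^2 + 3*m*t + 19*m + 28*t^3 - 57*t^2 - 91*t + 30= -m^3 + m^2*(12*t + 3) + m*(-39*t^2 - 30*t + 25) + 28*t^3 + 9*t^2 - 58*t + 21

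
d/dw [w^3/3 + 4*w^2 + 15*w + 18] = w^2 + 8*w + 15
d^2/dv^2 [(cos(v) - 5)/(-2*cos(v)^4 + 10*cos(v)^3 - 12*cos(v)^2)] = 3*(-645*(1 - cos(v)^2)^2/cos(v)^4 + 60*sin(v)^6/cos(v)^4 + 3*cos(v)^3 + 15*cos(v)^2 + 225*cos(v) + 250/cos(v) - 610/cos(v)^2 - 824/cos(v)^3 + 945/cos(v)^4)/(2*(cos(v) - 3)^3*(cos(v) - 2)^3)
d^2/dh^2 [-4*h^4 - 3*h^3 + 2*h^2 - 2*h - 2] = -48*h^2 - 18*h + 4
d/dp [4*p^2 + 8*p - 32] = 8*p + 8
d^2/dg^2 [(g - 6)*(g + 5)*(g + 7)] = 6*g + 12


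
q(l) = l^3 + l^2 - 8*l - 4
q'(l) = 3*l^2 + 2*l - 8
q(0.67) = -8.61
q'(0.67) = -5.31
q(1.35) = -10.52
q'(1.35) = 0.17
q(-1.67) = 7.49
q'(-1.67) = -2.97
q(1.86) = -8.99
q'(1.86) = 6.10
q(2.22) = -5.89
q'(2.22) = 11.23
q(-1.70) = 7.58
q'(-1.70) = -2.73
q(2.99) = 7.75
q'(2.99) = 24.80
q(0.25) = -5.92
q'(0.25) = -7.31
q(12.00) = 1772.00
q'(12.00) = 448.00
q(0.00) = -4.00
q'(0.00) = -8.00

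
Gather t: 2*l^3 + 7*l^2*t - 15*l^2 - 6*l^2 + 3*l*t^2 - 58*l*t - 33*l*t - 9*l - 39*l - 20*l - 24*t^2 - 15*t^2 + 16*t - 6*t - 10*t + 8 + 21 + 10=2*l^3 - 21*l^2 - 68*l + t^2*(3*l - 39) + t*(7*l^2 - 91*l) + 39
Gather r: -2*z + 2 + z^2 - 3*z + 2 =z^2 - 5*z + 4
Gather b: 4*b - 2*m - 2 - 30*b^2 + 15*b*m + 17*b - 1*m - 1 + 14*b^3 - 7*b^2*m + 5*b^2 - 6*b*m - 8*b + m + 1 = 14*b^3 + b^2*(-7*m - 25) + b*(9*m + 13) - 2*m - 2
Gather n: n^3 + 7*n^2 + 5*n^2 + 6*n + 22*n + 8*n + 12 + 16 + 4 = n^3 + 12*n^2 + 36*n + 32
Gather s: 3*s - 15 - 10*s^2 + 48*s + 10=-10*s^2 + 51*s - 5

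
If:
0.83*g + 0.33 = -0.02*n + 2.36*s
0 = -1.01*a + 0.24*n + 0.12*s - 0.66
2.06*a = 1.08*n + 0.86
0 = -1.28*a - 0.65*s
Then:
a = -1.08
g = 5.71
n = -2.86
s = 2.13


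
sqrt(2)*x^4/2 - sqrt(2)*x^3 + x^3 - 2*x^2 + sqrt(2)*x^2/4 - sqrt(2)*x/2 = x*(x - 2)*(x + sqrt(2)/2)*(sqrt(2)*x/2 + 1/2)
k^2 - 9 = (k - 3)*(k + 3)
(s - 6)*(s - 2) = s^2 - 8*s + 12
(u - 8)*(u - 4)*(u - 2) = u^3 - 14*u^2 + 56*u - 64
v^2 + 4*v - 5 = (v - 1)*(v + 5)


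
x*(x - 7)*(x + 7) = x^3 - 49*x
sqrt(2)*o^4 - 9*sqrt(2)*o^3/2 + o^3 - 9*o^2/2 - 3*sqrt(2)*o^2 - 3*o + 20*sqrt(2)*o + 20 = (o - 4)*(o - 5/2)*(o + 2)*(sqrt(2)*o + 1)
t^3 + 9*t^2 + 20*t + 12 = (t + 1)*(t + 2)*(t + 6)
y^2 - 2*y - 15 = (y - 5)*(y + 3)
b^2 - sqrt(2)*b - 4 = (b - 2*sqrt(2))*(b + sqrt(2))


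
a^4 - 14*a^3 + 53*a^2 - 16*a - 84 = (a - 7)*(a - 6)*(a - 2)*(a + 1)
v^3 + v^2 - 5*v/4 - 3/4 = (v - 1)*(v + 1/2)*(v + 3/2)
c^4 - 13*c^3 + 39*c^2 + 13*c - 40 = (c - 8)*(c - 5)*(c - 1)*(c + 1)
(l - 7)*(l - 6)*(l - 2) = l^3 - 15*l^2 + 68*l - 84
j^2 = j^2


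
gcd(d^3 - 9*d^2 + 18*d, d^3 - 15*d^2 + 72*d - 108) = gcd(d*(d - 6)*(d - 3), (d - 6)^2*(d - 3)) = d^2 - 9*d + 18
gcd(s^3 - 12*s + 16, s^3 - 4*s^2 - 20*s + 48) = s^2 + 2*s - 8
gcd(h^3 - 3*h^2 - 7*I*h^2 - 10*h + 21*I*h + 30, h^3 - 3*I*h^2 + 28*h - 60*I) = h - 2*I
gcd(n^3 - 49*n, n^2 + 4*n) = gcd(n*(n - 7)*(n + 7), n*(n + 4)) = n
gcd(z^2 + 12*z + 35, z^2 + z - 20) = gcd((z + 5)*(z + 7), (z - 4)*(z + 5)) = z + 5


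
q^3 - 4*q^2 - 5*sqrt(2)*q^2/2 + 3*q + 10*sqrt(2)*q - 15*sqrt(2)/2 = (q - 3)*(q - 1)*(q - 5*sqrt(2)/2)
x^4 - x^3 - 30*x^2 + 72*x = x*(x - 4)*(x - 3)*(x + 6)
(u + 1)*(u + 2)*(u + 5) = u^3 + 8*u^2 + 17*u + 10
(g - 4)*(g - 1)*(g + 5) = g^3 - 21*g + 20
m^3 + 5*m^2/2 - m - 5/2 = (m - 1)*(m + 1)*(m + 5/2)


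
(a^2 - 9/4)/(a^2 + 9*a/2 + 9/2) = (a - 3/2)/(a + 3)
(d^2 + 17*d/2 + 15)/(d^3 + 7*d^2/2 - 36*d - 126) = (2*d + 5)/(2*d^2 - 5*d - 42)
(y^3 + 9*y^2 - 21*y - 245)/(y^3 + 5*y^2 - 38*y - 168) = (y^2 + 2*y - 35)/(y^2 - 2*y - 24)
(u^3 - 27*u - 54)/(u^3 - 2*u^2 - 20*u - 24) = (u^2 + 6*u + 9)/(u^2 + 4*u + 4)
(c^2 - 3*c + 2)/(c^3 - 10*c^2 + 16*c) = (c - 1)/(c*(c - 8))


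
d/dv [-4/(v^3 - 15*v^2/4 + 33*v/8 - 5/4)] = 96*(8*v^2 - 20*v + 11)/(8*v^3 - 30*v^2 + 33*v - 10)^2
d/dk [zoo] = 0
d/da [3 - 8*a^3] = -24*a^2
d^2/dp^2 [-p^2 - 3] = -2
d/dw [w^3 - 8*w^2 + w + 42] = 3*w^2 - 16*w + 1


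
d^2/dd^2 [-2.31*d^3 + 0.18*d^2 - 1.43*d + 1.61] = 0.36 - 13.86*d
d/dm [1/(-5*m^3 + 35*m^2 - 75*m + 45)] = (3*m^2 - 14*m + 15)/(5*(m^3 - 7*m^2 + 15*m - 9)^2)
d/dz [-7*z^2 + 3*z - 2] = 3 - 14*z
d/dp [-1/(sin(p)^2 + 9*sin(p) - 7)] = (2*sin(p) + 9)*cos(p)/(sin(p)^2 + 9*sin(p) - 7)^2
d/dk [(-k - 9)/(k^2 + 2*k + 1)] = (k + 17)/(k^3 + 3*k^2 + 3*k + 1)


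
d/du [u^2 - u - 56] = 2*u - 1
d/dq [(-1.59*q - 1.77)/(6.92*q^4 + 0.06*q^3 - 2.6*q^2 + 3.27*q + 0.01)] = (33.0084*q^4 + 49.1844*q^3 - 3.8154*q^2 - 9.204*q + 5.772)/(47.8864*q^8 + 0.8304*q^7 - 35.9804*q^6 + 44.9448*q^5 + 7.2908*q^4 - 17.0028*q^3 + 10.6409*q^2 + 0.0654*q + 0.0001)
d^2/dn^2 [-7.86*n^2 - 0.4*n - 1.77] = -15.7200000000000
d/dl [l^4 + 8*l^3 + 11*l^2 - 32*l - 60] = 4*l^3 + 24*l^2 + 22*l - 32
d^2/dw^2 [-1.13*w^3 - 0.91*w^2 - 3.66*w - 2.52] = -6.78*w - 1.82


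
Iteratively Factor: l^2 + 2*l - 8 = (l + 4)*(l - 2)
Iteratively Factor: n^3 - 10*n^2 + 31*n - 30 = (n - 3)*(n^2 - 7*n + 10) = (n - 3)*(n - 2)*(n - 5)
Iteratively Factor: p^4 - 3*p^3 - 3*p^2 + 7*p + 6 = (p + 1)*(p^3 - 4*p^2 + p + 6) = (p - 3)*(p + 1)*(p^2 - p - 2) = (p - 3)*(p + 1)^2*(p - 2)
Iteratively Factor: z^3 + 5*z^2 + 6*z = (z + 3)*(z^2 + 2*z) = (z + 2)*(z + 3)*(z)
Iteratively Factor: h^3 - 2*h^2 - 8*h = (h - 4)*(h^2 + 2*h) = h*(h - 4)*(h + 2)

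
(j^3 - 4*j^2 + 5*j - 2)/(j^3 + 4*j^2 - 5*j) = (j^2 - 3*j + 2)/(j*(j + 5))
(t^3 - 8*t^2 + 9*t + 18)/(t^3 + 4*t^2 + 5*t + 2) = (t^2 - 9*t + 18)/(t^2 + 3*t + 2)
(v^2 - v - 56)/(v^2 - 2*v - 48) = (v + 7)/(v + 6)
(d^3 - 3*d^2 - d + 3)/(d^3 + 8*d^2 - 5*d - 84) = (d^2 - 1)/(d^2 + 11*d + 28)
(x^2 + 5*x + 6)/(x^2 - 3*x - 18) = (x + 2)/(x - 6)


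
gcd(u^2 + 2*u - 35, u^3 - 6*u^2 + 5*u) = u - 5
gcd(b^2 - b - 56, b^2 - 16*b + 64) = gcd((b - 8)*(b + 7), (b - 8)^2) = b - 8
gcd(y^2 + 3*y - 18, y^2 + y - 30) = y + 6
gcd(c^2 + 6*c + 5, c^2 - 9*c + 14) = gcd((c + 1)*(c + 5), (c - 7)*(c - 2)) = 1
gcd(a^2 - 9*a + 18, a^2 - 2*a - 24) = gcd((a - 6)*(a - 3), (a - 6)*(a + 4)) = a - 6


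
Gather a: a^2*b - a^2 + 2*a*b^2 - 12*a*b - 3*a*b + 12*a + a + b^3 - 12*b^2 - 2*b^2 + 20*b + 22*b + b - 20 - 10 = a^2*(b - 1) + a*(2*b^2 - 15*b + 13) + b^3 - 14*b^2 + 43*b - 30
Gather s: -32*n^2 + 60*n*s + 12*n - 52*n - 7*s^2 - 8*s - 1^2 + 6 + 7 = -32*n^2 - 40*n - 7*s^2 + s*(60*n - 8) + 12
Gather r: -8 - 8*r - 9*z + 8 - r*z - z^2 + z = r*(-z - 8) - z^2 - 8*z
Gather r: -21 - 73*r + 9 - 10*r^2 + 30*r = -10*r^2 - 43*r - 12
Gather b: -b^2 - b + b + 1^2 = 1 - b^2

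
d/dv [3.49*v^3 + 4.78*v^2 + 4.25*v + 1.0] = 10.47*v^2 + 9.56*v + 4.25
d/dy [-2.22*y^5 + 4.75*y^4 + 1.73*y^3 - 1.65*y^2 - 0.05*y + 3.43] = -11.1*y^4 + 19.0*y^3 + 5.19*y^2 - 3.3*y - 0.05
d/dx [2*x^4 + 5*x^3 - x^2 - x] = 8*x^3 + 15*x^2 - 2*x - 1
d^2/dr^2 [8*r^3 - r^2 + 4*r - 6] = 48*r - 2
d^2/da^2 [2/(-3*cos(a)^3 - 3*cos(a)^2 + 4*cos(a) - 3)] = 2*((7*cos(a) - 24*cos(2*a) - 27*cos(3*a))*(3*cos(a)^3 + 3*cos(a)^2 - 4*cos(a) + 3)/4 - 2*(9*cos(a)^2 + 6*cos(a) - 4)^2*sin(a)^2)/(3*cos(a)^3 + 3*cos(a)^2 - 4*cos(a) + 3)^3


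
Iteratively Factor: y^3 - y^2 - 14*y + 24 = (y - 3)*(y^2 + 2*y - 8) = (y - 3)*(y + 4)*(y - 2)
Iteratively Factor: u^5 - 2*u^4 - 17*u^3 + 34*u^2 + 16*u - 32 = (u + 4)*(u^4 - 6*u^3 + 7*u^2 + 6*u - 8) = (u - 1)*(u + 4)*(u^3 - 5*u^2 + 2*u + 8) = (u - 2)*(u - 1)*(u + 4)*(u^2 - 3*u - 4) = (u - 2)*(u - 1)*(u + 1)*(u + 4)*(u - 4)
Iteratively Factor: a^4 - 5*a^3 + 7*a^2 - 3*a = (a - 1)*(a^3 - 4*a^2 + 3*a) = (a - 3)*(a - 1)*(a^2 - a) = a*(a - 3)*(a - 1)*(a - 1)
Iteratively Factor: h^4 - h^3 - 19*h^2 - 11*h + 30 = (h - 1)*(h^3 - 19*h - 30) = (h - 5)*(h - 1)*(h^2 + 5*h + 6) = (h - 5)*(h - 1)*(h + 2)*(h + 3)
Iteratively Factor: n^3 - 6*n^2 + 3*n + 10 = (n - 2)*(n^2 - 4*n - 5) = (n - 2)*(n + 1)*(n - 5)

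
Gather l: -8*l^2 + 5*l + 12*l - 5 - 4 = -8*l^2 + 17*l - 9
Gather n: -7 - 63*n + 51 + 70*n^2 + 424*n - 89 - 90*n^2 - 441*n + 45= -20*n^2 - 80*n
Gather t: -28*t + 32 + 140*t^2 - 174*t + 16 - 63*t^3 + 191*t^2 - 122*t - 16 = -63*t^3 + 331*t^2 - 324*t + 32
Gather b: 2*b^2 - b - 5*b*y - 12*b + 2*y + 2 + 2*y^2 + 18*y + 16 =2*b^2 + b*(-5*y - 13) + 2*y^2 + 20*y + 18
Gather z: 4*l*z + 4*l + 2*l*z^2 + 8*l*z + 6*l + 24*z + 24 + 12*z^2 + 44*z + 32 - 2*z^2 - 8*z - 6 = 10*l + z^2*(2*l + 10) + z*(12*l + 60) + 50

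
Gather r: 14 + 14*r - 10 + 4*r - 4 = 18*r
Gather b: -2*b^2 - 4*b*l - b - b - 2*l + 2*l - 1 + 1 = -2*b^2 + b*(-4*l - 2)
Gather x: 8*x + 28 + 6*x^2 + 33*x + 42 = 6*x^2 + 41*x + 70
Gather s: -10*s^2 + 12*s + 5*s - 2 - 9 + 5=-10*s^2 + 17*s - 6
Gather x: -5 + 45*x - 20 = 45*x - 25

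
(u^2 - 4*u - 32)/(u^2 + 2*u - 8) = (u - 8)/(u - 2)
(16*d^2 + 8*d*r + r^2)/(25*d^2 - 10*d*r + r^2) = (16*d^2 + 8*d*r + r^2)/(25*d^2 - 10*d*r + r^2)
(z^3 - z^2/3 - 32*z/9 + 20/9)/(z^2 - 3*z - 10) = (9*z^2 - 21*z + 10)/(9*(z - 5))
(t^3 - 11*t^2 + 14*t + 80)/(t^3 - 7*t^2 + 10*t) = (t^2 - 6*t - 16)/(t*(t - 2))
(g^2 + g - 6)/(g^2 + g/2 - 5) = 2*(g + 3)/(2*g + 5)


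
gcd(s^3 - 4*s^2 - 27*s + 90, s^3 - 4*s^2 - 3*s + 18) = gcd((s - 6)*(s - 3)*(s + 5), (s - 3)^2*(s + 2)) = s - 3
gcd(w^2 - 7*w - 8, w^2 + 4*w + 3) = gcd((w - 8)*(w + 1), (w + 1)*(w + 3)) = w + 1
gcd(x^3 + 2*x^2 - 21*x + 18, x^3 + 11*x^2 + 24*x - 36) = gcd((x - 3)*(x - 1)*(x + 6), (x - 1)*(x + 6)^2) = x^2 + 5*x - 6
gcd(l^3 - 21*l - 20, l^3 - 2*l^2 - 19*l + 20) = l^2 - l - 20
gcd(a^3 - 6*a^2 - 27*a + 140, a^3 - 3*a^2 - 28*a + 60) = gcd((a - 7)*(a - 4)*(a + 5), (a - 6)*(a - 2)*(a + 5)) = a + 5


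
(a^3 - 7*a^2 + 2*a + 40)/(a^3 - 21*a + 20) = (a^2 - 3*a - 10)/(a^2 + 4*a - 5)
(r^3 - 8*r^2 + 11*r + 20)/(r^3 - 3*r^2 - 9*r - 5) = (r - 4)/(r + 1)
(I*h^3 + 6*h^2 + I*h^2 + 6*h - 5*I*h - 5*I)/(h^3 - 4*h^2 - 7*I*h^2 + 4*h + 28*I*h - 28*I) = (I*h^3 + h^2*(6 + I) + h*(6 - 5*I) - 5*I)/(h^3 + h^2*(-4 - 7*I) + h*(4 + 28*I) - 28*I)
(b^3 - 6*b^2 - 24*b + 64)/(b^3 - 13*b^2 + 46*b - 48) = (b + 4)/(b - 3)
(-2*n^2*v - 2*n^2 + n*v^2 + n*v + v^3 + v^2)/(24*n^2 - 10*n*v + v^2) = (-2*n^2*v - 2*n^2 + n*v^2 + n*v + v^3 + v^2)/(24*n^2 - 10*n*v + v^2)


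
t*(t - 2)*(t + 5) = t^3 + 3*t^2 - 10*t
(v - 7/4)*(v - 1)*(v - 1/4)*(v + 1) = v^4 - 2*v^3 - 9*v^2/16 + 2*v - 7/16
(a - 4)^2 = a^2 - 8*a + 16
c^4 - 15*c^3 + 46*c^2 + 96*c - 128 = (c - 8)^2*(c - 1)*(c + 2)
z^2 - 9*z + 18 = (z - 6)*(z - 3)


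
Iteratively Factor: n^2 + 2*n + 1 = (n + 1)*(n + 1)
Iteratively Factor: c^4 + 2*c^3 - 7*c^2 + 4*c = (c)*(c^3 + 2*c^2 - 7*c + 4) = c*(c - 1)*(c^2 + 3*c - 4) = c*(c - 1)^2*(c + 4)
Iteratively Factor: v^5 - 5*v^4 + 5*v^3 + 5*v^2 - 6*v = (v - 1)*(v^4 - 4*v^3 + v^2 + 6*v) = (v - 2)*(v - 1)*(v^3 - 2*v^2 - 3*v) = (v - 2)*(v - 1)*(v + 1)*(v^2 - 3*v) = (v - 3)*(v - 2)*(v - 1)*(v + 1)*(v)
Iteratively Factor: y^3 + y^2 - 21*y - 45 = (y - 5)*(y^2 + 6*y + 9) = (y - 5)*(y + 3)*(y + 3)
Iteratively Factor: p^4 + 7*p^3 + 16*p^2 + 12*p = (p + 2)*(p^3 + 5*p^2 + 6*p) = (p + 2)^2*(p^2 + 3*p) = (p + 2)^2*(p + 3)*(p)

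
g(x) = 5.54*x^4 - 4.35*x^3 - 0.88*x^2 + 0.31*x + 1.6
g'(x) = 22.16*x^3 - 13.05*x^2 - 1.76*x + 0.31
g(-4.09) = 1833.48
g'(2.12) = 149.07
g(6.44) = 8334.39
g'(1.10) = 12.08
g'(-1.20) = -54.66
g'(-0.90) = -24.83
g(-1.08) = 13.26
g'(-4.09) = -1726.93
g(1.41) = 9.99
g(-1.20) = 18.97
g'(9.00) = 15082.06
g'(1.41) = 34.00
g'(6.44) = 5366.46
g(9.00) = 33109.90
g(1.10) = 3.20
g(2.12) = 68.76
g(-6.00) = 8087.50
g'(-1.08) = -40.93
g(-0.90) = 7.41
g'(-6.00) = -5245.49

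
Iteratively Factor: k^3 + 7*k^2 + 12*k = (k)*(k^2 + 7*k + 12) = k*(k + 4)*(k + 3)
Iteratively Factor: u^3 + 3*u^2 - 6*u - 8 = (u - 2)*(u^2 + 5*u + 4) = (u - 2)*(u + 1)*(u + 4)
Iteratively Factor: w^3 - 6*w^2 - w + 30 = (w + 2)*(w^2 - 8*w + 15) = (w - 5)*(w + 2)*(w - 3)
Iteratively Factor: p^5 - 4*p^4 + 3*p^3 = (p)*(p^4 - 4*p^3 + 3*p^2) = p*(p - 1)*(p^3 - 3*p^2) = p^2*(p - 1)*(p^2 - 3*p) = p^2*(p - 3)*(p - 1)*(p)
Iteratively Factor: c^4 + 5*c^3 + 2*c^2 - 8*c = (c - 1)*(c^3 + 6*c^2 + 8*c) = (c - 1)*(c + 4)*(c^2 + 2*c) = c*(c - 1)*(c + 4)*(c + 2)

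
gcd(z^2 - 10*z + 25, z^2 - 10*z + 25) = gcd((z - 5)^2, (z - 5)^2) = z^2 - 10*z + 25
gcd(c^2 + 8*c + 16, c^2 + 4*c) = c + 4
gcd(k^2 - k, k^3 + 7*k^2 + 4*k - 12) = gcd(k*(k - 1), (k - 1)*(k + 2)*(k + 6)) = k - 1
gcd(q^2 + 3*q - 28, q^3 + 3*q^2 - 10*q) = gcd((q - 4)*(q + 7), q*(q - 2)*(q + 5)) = 1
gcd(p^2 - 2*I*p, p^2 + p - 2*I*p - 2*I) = p - 2*I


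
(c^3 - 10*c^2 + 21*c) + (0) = c^3 - 10*c^2 + 21*c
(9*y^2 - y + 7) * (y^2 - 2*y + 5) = 9*y^4 - 19*y^3 + 54*y^2 - 19*y + 35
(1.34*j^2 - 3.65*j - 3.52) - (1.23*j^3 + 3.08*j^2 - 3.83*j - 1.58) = -1.23*j^3 - 1.74*j^2 + 0.18*j - 1.94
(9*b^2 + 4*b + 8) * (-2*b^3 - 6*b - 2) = -18*b^5 - 8*b^4 - 70*b^3 - 42*b^2 - 56*b - 16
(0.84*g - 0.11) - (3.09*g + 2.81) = -2.25*g - 2.92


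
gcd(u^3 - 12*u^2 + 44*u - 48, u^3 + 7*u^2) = 1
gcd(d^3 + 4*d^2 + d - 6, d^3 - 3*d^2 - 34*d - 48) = d^2 + 5*d + 6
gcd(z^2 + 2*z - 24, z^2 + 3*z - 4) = 1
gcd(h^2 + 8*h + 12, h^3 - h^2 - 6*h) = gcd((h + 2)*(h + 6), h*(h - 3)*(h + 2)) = h + 2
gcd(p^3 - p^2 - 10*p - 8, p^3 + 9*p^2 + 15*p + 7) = p + 1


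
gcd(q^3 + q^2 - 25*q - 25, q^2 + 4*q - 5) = q + 5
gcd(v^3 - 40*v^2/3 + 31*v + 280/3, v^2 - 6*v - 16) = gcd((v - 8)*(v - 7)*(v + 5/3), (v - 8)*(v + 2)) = v - 8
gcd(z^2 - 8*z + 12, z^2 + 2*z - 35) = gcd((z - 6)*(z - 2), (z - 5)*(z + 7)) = 1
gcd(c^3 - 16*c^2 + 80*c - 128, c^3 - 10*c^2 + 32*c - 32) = c^2 - 8*c + 16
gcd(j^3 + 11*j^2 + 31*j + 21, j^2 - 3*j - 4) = j + 1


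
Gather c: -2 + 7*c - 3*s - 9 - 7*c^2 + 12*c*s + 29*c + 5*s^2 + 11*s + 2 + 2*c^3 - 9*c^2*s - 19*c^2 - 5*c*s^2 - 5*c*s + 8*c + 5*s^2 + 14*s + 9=2*c^3 + c^2*(-9*s - 26) + c*(-5*s^2 + 7*s + 44) + 10*s^2 + 22*s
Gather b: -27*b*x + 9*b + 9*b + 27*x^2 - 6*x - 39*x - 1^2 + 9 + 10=b*(18 - 27*x) + 27*x^2 - 45*x + 18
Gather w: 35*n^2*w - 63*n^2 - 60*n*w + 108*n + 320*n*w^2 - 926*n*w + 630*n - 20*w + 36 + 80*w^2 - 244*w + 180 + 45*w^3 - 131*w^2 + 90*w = -63*n^2 + 738*n + 45*w^3 + w^2*(320*n - 51) + w*(35*n^2 - 986*n - 174) + 216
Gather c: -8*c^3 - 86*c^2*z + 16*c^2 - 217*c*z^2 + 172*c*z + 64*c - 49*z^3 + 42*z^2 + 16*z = -8*c^3 + c^2*(16 - 86*z) + c*(-217*z^2 + 172*z + 64) - 49*z^3 + 42*z^2 + 16*z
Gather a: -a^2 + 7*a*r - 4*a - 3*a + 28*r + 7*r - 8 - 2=-a^2 + a*(7*r - 7) + 35*r - 10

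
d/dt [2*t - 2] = 2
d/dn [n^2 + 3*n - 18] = 2*n + 3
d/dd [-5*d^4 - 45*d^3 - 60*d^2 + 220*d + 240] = -20*d^3 - 135*d^2 - 120*d + 220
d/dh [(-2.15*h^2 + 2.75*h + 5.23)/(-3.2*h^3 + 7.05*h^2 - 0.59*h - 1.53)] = (-6.88*h^4 + 17.6*h^3 + 32.089*h^2 - 67.164*h - 1.1218)/(10.24*h^6 - 45.12*h^5 + 53.4785*h^4 + 1.473*h^3 - 21.2249*h^2 + 1.8054*h + 2.3409)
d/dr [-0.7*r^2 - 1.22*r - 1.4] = -1.4*r - 1.22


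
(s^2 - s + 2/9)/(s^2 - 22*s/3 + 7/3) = (s - 2/3)/(s - 7)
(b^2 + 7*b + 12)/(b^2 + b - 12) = (b + 3)/(b - 3)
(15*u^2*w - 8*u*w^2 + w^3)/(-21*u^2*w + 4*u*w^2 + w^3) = (-5*u + w)/(7*u + w)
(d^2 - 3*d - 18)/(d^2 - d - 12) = (d - 6)/(d - 4)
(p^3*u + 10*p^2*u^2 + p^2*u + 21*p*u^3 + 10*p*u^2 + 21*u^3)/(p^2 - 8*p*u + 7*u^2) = u*(p^3 + 10*p^2*u + p^2 + 21*p*u^2 + 10*p*u + 21*u^2)/(p^2 - 8*p*u + 7*u^2)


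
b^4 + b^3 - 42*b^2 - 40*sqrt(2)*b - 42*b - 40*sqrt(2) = (b + 1)*(b - 5*sqrt(2))*(b + sqrt(2))*(b + 4*sqrt(2))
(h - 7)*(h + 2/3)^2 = h^3 - 17*h^2/3 - 80*h/9 - 28/9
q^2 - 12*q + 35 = (q - 7)*(q - 5)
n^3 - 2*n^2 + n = n*(n - 1)^2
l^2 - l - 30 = (l - 6)*(l + 5)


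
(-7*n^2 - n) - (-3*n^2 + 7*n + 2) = -4*n^2 - 8*n - 2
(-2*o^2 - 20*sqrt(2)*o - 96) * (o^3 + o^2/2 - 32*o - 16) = -2*o^5 - 20*sqrt(2)*o^4 - o^4 - 32*o^3 - 10*sqrt(2)*o^3 - 16*o^2 + 640*sqrt(2)*o^2 + 320*sqrt(2)*o + 3072*o + 1536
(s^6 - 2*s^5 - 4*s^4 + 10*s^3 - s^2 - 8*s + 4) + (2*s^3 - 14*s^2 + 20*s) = s^6 - 2*s^5 - 4*s^4 + 12*s^3 - 15*s^2 + 12*s + 4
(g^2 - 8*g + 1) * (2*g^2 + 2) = 2*g^4 - 16*g^3 + 4*g^2 - 16*g + 2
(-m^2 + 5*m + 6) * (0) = 0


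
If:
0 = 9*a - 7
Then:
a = 7/9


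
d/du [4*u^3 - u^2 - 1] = 2*u*(6*u - 1)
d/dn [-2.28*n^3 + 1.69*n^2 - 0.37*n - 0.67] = -6.84*n^2 + 3.38*n - 0.37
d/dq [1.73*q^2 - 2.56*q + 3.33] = 3.46*q - 2.56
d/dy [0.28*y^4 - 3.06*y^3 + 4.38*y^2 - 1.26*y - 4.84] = 1.12*y^3 - 9.18*y^2 + 8.76*y - 1.26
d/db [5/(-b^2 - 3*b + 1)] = 5*(2*b + 3)/(b^2 + 3*b - 1)^2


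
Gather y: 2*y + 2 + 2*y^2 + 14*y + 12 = 2*y^2 + 16*y + 14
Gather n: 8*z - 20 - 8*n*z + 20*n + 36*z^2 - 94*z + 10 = n*(20 - 8*z) + 36*z^2 - 86*z - 10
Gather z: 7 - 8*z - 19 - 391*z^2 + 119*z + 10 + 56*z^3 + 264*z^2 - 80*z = 56*z^3 - 127*z^2 + 31*z - 2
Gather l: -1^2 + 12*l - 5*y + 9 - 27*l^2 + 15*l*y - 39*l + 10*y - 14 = -27*l^2 + l*(15*y - 27) + 5*y - 6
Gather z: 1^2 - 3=-2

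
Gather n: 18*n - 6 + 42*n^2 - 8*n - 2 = 42*n^2 + 10*n - 8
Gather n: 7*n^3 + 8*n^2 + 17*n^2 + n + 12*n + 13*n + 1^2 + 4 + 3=7*n^3 + 25*n^2 + 26*n + 8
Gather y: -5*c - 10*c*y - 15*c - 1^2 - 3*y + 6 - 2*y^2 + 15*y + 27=-20*c - 2*y^2 + y*(12 - 10*c) + 32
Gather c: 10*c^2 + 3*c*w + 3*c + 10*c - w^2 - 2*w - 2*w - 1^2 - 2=10*c^2 + c*(3*w + 13) - w^2 - 4*w - 3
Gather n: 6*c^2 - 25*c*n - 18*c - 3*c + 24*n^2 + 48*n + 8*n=6*c^2 - 21*c + 24*n^2 + n*(56 - 25*c)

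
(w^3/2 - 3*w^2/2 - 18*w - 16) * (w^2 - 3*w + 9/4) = w^5/2 - 3*w^4 - 99*w^3/8 + 277*w^2/8 + 15*w/2 - 36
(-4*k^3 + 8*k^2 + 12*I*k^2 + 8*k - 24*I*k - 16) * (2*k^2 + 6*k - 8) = -8*k^5 - 8*k^4 + 24*I*k^4 + 96*k^3 + 24*I*k^3 - 48*k^2 - 240*I*k^2 - 160*k + 192*I*k + 128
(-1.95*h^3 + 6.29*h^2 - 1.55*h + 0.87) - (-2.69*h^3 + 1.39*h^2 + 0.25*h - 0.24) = 0.74*h^3 + 4.9*h^2 - 1.8*h + 1.11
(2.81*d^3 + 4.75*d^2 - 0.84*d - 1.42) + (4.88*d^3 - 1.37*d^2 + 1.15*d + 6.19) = 7.69*d^3 + 3.38*d^2 + 0.31*d + 4.77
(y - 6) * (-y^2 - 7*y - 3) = -y^3 - y^2 + 39*y + 18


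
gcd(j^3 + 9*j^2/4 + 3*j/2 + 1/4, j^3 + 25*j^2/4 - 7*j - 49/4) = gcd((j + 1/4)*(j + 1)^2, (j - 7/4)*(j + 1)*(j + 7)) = j + 1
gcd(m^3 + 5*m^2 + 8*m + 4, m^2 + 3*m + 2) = m^2 + 3*m + 2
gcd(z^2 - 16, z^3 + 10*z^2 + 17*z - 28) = z + 4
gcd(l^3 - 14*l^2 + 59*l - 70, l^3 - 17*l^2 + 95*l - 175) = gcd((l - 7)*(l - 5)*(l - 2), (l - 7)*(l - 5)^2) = l^2 - 12*l + 35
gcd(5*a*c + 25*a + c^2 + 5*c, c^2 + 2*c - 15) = c + 5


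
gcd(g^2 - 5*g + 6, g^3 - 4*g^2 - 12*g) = 1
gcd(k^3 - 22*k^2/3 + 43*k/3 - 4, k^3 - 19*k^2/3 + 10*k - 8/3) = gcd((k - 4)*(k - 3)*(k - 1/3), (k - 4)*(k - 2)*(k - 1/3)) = k^2 - 13*k/3 + 4/3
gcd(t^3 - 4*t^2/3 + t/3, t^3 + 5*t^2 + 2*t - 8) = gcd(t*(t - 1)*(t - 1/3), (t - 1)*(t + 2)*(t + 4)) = t - 1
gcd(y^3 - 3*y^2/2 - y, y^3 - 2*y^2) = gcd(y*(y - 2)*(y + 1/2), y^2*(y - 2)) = y^2 - 2*y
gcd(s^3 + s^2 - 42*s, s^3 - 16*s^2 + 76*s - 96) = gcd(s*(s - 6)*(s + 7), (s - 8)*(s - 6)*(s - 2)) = s - 6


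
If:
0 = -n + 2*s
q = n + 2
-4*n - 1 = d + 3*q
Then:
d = -14*s - 7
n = 2*s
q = 2*s + 2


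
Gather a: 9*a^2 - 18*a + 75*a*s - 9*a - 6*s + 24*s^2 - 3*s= 9*a^2 + a*(75*s - 27) + 24*s^2 - 9*s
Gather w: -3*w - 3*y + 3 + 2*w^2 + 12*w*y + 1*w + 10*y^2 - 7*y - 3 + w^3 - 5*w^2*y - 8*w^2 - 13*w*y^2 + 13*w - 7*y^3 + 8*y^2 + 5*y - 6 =w^3 + w^2*(-5*y - 6) + w*(-13*y^2 + 12*y + 11) - 7*y^3 + 18*y^2 - 5*y - 6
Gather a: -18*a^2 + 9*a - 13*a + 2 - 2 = -18*a^2 - 4*a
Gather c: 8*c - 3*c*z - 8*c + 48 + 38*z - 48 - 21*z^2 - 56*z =-3*c*z - 21*z^2 - 18*z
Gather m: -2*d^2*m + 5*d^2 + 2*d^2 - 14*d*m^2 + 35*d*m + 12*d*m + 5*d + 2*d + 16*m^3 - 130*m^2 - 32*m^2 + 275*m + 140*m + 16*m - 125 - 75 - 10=7*d^2 + 7*d + 16*m^3 + m^2*(-14*d - 162) + m*(-2*d^2 + 47*d + 431) - 210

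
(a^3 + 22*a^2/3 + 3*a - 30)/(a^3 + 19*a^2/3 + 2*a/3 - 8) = (3*a^2 + 4*a - 15)/(3*a^2 + a - 4)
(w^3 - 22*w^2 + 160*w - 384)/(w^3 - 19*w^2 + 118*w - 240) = (w - 8)/(w - 5)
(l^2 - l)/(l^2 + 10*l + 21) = l*(l - 1)/(l^2 + 10*l + 21)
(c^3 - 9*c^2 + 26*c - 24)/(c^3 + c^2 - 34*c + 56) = (c - 3)/(c + 7)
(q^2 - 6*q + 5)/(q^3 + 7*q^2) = (q^2 - 6*q + 5)/(q^2*(q + 7))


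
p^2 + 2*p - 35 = (p - 5)*(p + 7)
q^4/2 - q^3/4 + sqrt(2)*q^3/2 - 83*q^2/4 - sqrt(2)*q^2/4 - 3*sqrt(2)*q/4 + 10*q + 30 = (q/2 + 1/2)*(q - 3/2)*(q - 4*sqrt(2))*(q + 5*sqrt(2))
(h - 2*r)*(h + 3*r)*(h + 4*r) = h^3 + 5*h^2*r - 2*h*r^2 - 24*r^3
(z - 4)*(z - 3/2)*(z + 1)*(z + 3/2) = z^4 - 3*z^3 - 25*z^2/4 + 27*z/4 + 9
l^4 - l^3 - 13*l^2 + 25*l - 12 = (l - 3)*(l - 1)^2*(l + 4)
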